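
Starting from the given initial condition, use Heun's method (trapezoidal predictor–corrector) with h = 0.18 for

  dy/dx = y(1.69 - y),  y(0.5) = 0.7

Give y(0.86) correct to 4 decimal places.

Heun: k1 = f(x_n, y_n); k2 = f(x_n + h, y_n + h·k1); y_{n+1} = y_n + (h/2)·(k1 + k2).
x=0.500000, y=0.700000:
  k1 = f(0.500000, 0.700000) = 0.693000
  k2 = f(0.680000, 0.824740) = 0.713615
  y ← 0.700000 + (0.18/2)·(0.693000 + 0.713615) = 0.826595
x=0.680000, y=0.826595:
  k1 = f(0.680000, 0.826595) = 0.713686
  k2 = f(0.860000, 0.955059) = 0.701912
  y ← 0.826595 + (0.18/2)·(0.713686 + 0.701912) = 0.953999
y(0.86) ≈ 0.9540

0.9540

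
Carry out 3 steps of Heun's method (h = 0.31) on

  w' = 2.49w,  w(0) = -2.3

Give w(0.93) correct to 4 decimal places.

Heun: k1 = f(x_n, w_n); k2 = f(x_n + h, w_n + h·k1); w_{n+1} = w_n + (h/2)·(k1 + k2).
x=0.000000, w=-2.300000:
  k1 = f(0.000000, -2.300000) = -5.727000
  k2 = f(0.310000, -4.075370) = -10.147671
  w ← -2.300000 + (0.31/2)·(-5.727000 + (-10.147671)) = -4.760574
x=0.310000, w=-4.760574:
  k1 = f(0.310000, -4.760574) = -11.853829
  k2 = f(0.620000, -8.435261) = -21.003800
  w ← -4.760574 + (0.31/2)·(-11.853829 + (-21.003800)) = -9.853507
x=0.620000, w=-9.853507:
  k1 = f(0.620000, -9.853507) = -24.535232
  k2 = f(0.930000, -17.459428) = -43.473977
  w ← -9.853507 + (0.31/2)·(-24.535232 + (-43.473977)) = -20.394934
w(0.93) ≈ -20.3949

-20.3949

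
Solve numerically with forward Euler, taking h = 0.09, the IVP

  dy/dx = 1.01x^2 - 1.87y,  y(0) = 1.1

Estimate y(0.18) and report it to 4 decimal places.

0.7616

Euler: y_{n+1} = y_n + h·f(x_n, y_n).
x=0.000000, y=1.100000: f=-2.057000 → y ← 1.100000 + 0.09·(-2.057000) = 0.914870
x=0.090000, y=0.914870: f=-1.702626 → y ← 0.914870 + 0.09·(-1.702626) = 0.761634
y(0.18) ≈ 0.7616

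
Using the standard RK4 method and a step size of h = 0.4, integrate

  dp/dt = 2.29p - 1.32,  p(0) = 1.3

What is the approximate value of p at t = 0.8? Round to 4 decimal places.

5.0734

RK4: k1 = f(t_n, p_n); k2 = f(t_n + h/2, p_n + (h/2)·k1); k3 = f(t_n + h/2, p_n + (h/2)·k2); k4 = f(t_n + h, p_n + h·k3); p_{n+1} = p_n + (h/6)·(k1 + 2k2 + 2k3 + k4).
t=0.000000, p=1.300000:
  k1 = f(0.000000, 1.300000) = 1.657000
  k2 = f(0.200000, 1.631400) = 2.415906
  k3 = f(0.200000, 1.783181) = 2.763485
  k4 = f(0.400000, 2.405394) = 4.188352
  p ← 1.300000 + (0.4/6)·(k1 + 2k2 + 2k3 + k4) = 2.380276
t=0.400000, p=2.380276:
  k1 = f(0.400000, 2.380276) = 4.130831
  k2 = f(0.600000, 3.206442) = 6.022752
  k3 = f(0.600000, 3.584826) = 6.889251
  k4 = f(0.800000, 5.135976) = 10.441385
  p ← 2.380276 + (0.4/6)·(k1 + 2k2 + 2k3 + k4) = 5.073357
p(0.8) ≈ 5.0734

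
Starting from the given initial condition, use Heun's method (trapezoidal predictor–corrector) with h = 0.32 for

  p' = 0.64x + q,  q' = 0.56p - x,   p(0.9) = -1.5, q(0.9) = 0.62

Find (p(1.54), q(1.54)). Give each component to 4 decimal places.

-0.9723, -0.5819

Heun on (p,q): k1 = f(x_n, state_n); k2 = f(x_n + h, state_n + h·k1); state_{n+1} = state_n + (h/2)·(k1 + k2).
0.900000: (-1.500000, 0.620000)
  k1 = (1.196000, -1.740000)
  predictor → (-1.117280, 0.063200)
  k2 = (0.844000, -1.845677)
  → (-1.173600, 0.046292)
1.220000: (-1.173600, 0.046292)
  k1 = (0.827092, -1.877216)
  predictor → (-0.908931, -0.554417)
  k2 = (0.431183, -2.049001)
  → (-0.972276, -0.581903)
(p(1.54), q(1.54)) ≈ (-0.9723, -0.5819)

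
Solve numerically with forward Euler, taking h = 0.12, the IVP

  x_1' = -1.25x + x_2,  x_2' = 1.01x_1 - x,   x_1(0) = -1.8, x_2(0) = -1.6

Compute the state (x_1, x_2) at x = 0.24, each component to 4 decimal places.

Euler on (x_1,x_2): x_1_{n+1} = x_1_n + h·x_1', x_2_{n+1} = x_2_n + h·x_2'.
0.000000: (-1.800000, -1.600000); f=(-1.600000, -1.818000) → (-1.992000, -1.818160)
0.120000: (-1.992000, -1.818160); f=(-1.968160, -2.131920) → (-2.228179, -2.073990)
(x_1(0.24), x_2(0.24)) ≈ (-2.2282, -2.0740)

-2.2282, -2.0740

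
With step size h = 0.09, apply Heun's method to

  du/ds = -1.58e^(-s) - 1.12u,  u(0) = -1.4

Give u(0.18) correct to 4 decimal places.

-1.3792

Heun: k1 = f(s_n, u_n); k2 = f(s_n + h, u_n + h·k1); u_{n+1} = u_n + (h/2)·(k1 + k2).
s=0.000000, u=-1.400000:
  k1 = f(0.000000, -1.400000) = -0.012000
  k2 = f(0.090000, -1.401080) = 0.125198
  u ← -1.400000 + (0.09/2)·(-0.012000 + 0.125198) = -1.394906
s=0.090000, u=-1.394906:
  k1 = f(0.090000, -1.394906) = 0.118284
  k2 = f(0.180000, -1.384261) = 0.230645
  u ← -1.394906 + (0.09/2)·(0.118284 + 0.230645) = -1.379204
u(0.18) ≈ -1.3792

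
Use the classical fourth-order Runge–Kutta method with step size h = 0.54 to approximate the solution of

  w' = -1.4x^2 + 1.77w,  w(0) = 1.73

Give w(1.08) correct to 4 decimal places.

RK4: k1 = f(x_n, w_n); k2 = f(x_n + h/2, w_n + (h/2)·k1); k3 = f(x_n + h/2, w_n + (h/2)·k2); k4 = f(x_n + h, w_n + h·k3); w_{n+1} = w_n + (h/6)·(k1 + 2k2 + 2k3 + k4).
x=0.000000, w=1.730000:
  k1 = f(0.000000, 1.730000) = 3.062100
  k2 = f(0.270000, 2.556767) = 4.423418
  k3 = f(0.270000, 2.924323) = 5.073991
  k4 = f(0.540000, 4.469955) = 7.503581
  w ← 1.730000 + (0.54/6)·(k1 + 2k2 + 2k3 + k4) = 4.390445
x=0.540000, w=4.390445:
  k1 = f(0.540000, 4.390445) = 7.362847
  k2 = f(0.810000, 6.378414) = 10.371252
  k3 = f(0.810000, 7.190683) = 11.808969
  k4 = f(1.080000, 10.767288) = 17.425140
  w ← 4.390445 + (0.54/6)·(k1 + 2k2 + 2k3 + k4) = 10.613804
w(1.08) ≈ 10.6138

10.6138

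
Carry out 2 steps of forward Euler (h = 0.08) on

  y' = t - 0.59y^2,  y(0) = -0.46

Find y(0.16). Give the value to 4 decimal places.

Euler: y_{n+1} = y_n + h·f(t_n, y_n).
t=0.000000, y=-0.460000: f=-0.124844 → y ← -0.460000 + 0.08·(-0.124844) = -0.469988
t=0.080000, y=-0.469988: f=-0.050324 → y ← -0.469988 + 0.08·(-0.050324) = -0.474013
y(0.16) ≈ -0.4740

-0.4740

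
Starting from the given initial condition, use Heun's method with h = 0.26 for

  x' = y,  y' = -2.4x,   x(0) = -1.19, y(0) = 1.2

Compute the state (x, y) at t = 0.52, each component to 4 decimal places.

Heun on (x,y): k1 = f(t_n, state_n); k2 = f(t_n + h, state_n + h·k1); state_{n+1} = state_n + (h/2)·(k1 + k2).
0.000000: (-1.190000, 1.200000)
  k1 = (1.200000, 2.856000)
  predictor → (-0.878000, 1.942560)
  k2 = (1.942560, 2.107200)
  → (-0.781467, 1.845216)
0.260000: (-0.781467, 1.845216)
  k1 = (1.845216, 1.875521)
  predictor → (-0.301711, 2.332852)
  k2 = (2.332852, 0.724106)
  → (-0.238318, 2.183168)
(x(0.52), y(0.52)) ≈ (-0.2383, 2.1832)

-0.2383, 2.1832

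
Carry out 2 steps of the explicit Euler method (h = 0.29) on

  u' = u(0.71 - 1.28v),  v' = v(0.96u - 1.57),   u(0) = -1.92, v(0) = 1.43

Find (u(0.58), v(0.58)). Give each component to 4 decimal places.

-1.5560, 0.0027

Euler on (u,v): u_{n+1} = u_n + h·u', v_{n+1} = v_n + h·v'.
0.000000: (-1.920000, 1.430000); f=(2.151168, -4.880876) → (-1.296161, 0.014546)
0.290000: (-1.296161, 0.014546); f=(-0.896142, -0.040937) → (-1.556042, 0.002674)
(u(0.58), v(0.58)) ≈ (-1.5560, 0.0027)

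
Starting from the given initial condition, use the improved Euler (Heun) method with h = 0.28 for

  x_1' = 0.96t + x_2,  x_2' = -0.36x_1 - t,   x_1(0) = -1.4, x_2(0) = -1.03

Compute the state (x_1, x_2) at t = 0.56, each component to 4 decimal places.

-1.7619, -0.8576

Heun on (x_1,x_2): k1 = f(t_n, state_n); k2 = f(t_n + h, state_n + h·k1); state_{n+1} = state_n + (h/2)·(k1 + k2).
0.000000: (-1.400000, -1.030000)
  k1 = (-1.030000, 0.504000)
  predictor → (-1.688400, -0.888880)
  k2 = (-0.620080, 0.327824)
  → (-1.631011, -0.913545)
0.280000: (-1.631011, -0.913545)
  k1 = (-0.644745, 0.307164)
  predictor → (-1.811540, -0.827539)
  k2 = (-0.289939, 0.092154)
  → (-1.761867, -0.857640)
(x_1(0.56), x_2(0.56)) ≈ (-1.7619, -0.8576)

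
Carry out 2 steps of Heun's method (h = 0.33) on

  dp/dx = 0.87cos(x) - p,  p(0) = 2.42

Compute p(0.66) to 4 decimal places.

1.6425

Heun: k1 = f(x_n, p_n); k2 = f(x_n + h, p_n + h·k1); p_{n+1} = p_n + (h/2)·(k1 + k2).
x=0.000000, p=2.420000:
  k1 = f(0.000000, 2.420000) = -1.550000
  k2 = f(0.330000, 1.908500) = -1.085443
  p ← 2.420000 + (0.33/2)·(-1.550000 + (-1.085443)) = 1.985152
x=0.330000, p=1.985152:
  k1 = f(0.330000, 1.985152) = -1.162095
  k2 = f(0.660000, 1.601661) = -0.914367
  p ← 1.985152 + (0.33/2)·(-1.162095 + (-0.914367)) = 1.642536
p(0.66) ≈ 1.6425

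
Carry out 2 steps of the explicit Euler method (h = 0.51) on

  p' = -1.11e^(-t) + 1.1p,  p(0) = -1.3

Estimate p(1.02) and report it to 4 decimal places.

-4.3914

Euler: p_{n+1} = p_n + h·f(t_n, p_n).
t=0.000000, p=-1.300000: f=-2.540000 → p ← -1.300000 + 0.51·(-2.540000) = -2.595400
t=0.510000, p=-2.595400: f=-3.521490 → p ← -2.595400 + 0.51·(-3.521490) = -4.391360
p(1.02) ≈ -4.3914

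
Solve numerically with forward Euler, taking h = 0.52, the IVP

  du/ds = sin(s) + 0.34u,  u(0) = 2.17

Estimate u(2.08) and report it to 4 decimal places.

Euler: u_{n+1} = u_n + h·f(s_n, u_n).
s=0.000000, u=2.170000: f=0.737800 → u ← 2.170000 + 0.52·0.737800 = 2.553656
s=0.520000, u=2.553656: f=1.365123 → u ← 2.553656 + 0.52·1.365123 = 3.263520
s=1.040000, u=3.263520: f=1.972001 → u ← 3.263520 + 0.52·1.972001 = 4.288961
s=1.560000, u=4.288961: f=2.458188 → u ← 4.288961 + 0.52·2.458188 = 5.567219
u(2.08) ≈ 5.5672

5.5672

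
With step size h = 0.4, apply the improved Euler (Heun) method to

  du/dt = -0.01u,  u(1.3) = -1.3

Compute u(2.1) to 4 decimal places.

Heun: k1 = f(t_n, u_n); k2 = f(t_n + h, u_n + h·k1); u_{n+1} = u_n + (h/2)·(k1 + k2).
t=1.300000, u=-1.300000:
  k1 = f(1.300000, -1.300000) = 0.013000
  k2 = f(1.700000, -1.294800) = 0.012948
  u ← -1.300000 + (0.4/2)·(0.013000 + 0.012948) = -1.294810
t=1.700000, u=-1.294810:
  k1 = f(1.700000, -1.294810) = 0.012948
  k2 = f(2.100000, -1.289631) = 0.012896
  u ← -1.294810 + (0.4/2)·(0.012948 + 0.012896) = -1.289642
u(2.1) ≈ -1.2896

-1.2896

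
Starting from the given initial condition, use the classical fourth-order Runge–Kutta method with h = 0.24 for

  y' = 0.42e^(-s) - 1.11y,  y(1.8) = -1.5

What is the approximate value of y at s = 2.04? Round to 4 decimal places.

RK4: k1 = f(s_n, y_n); k2 = f(s_n + h/2, y_n + (h/2)·k1); k3 = f(s_n + h/2, y_n + (h/2)·k2); k4 = f(s_n + h, y_n + h·k3); y_{n+1} = y_n + (h/6)·(k1 + 2k2 + 2k3 + k4).
s=1.800000, y=-1.500000:
  k1 = f(1.800000, -1.500000) = 1.734426
  k2 = f(1.920000, -1.291869) = 1.495549
  k3 = f(1.920000, -1.320534) = 1.527368
  k4 = f(2.040000, -1.133432) = 1.312721
  y ← -1.500000 + (0.24/6)·(k1 + 2k2 + 2k3 + k4) = -1.136281
y(2.04) ≈ -1.1363

-1.1363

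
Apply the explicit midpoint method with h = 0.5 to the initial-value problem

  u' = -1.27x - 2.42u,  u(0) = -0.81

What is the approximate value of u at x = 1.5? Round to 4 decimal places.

-0.7164

Midpoint: k1 = f(x_n, u_n); k2 = f(x_n + h/2, u_n + (h/2)·k1); u_{n+1} = u_n + h·k2.
x=0.000000, u=-0.810000:
  k1 = f(0.000000, -0.810000) = 1.960200
  k2 = f(0.250000, -0.319950) = 0.456779
  u ← -0.810000 + 0.5·0.456779 = -0.581611
x=0.500000, u=-0.581611:
  k1 = f(0.500000, -0.581611) = 0.772497
  k2 = f(0.750000, -0.388486) = -0.012364
  u ← -0.581611 + 0.5·(-0.012364) = -0.587792
x=1.000000, u=-0.587792:
  k1 = f(1.000000, -0.587792) = 0.152457
  k2 = f(1.250000, -0.549678) = -0.257279
  u ← -0.587792 + 0.5·(-0.257279) = -0.716432
u(1.5) ≈ -0.7164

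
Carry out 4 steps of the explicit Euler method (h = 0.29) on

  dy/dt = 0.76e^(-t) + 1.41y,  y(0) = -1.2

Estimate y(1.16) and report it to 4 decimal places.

-3.5183

Euler: y_{n+1} = y_n + h·f(t_n, y_n).
t=0.000000, y=-1.200000: f=-0.932000 → y ← -1.200000 + 0.29·(-0.932000) = -1.470280
t=0.290000, y=-1.470280: f=-1.504414 → y ← -1.470280 + 0.29·(-1.504414) = -1.906560
t=0.580000, y=-1.906560: f=-2.262727 → y ← -1.906560 + 0.29·(-2.262727) = -2.562751
t=0.870000, y=-2.562751: f=-3.295076 → y ← -2.562751 + 0.29·(-3.295076) = -3.518323
y(1.16) ≈ -3.5183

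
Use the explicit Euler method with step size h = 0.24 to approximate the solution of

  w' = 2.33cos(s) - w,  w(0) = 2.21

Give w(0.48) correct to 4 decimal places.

2.2447

Euler: w_{n+1} = w_n + h·f(s_n, w_n).
s=0.000000, w=2.210000: f=0.120000 → w ← 2.210000 + 0.24·0.120000 = 2.238800
s=0.240000, w=2.238800: f=0.024417 → w ← 2.238800 + 0.24·0.024417 = 2.244660
w(0.48) ≈ 2.2447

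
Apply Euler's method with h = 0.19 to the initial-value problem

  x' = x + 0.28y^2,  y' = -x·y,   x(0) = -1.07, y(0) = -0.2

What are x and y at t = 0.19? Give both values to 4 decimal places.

-1.2712, -0.2407

Euler on (x,y): x_{n+1} = x_n + h·x', y_{n+1} = y_n + h·y'.
0.000000: (-1.070000, -0.200000); f=(-1.058800, -0.214000) → (-1.271172, -0.240660)
(x(0.19), y(0.19)) ≈ (-1.2712, -0.2407)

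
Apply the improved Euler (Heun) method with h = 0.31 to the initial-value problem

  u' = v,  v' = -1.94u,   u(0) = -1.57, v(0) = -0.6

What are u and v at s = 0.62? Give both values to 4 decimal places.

-1.3356, 1.3309

Heun on (u,v): k1 = f(s_n, state_n); k2 = f(s_n + h, state_n + h·k1); state_{n+1} = state_n + (h/2)·(k1 + k2).
0.000000: (-1.570000, -0.600000)
  k1 = (-0.600000, 3.045800)
  predictor → (-1.756000, 0.344198)
  k2 = (0.344198, 3.406640)
  → (-1.609649, 0.400128)
0.310000: (-1.609649, 0.400128)
  k1 = (0.400128, 3.122720)
  predictor → (-1.485610, 1.368171)
  k2 = (1.368171, 2.882083)
  → (-1.335563, 1.330873)
(u(0.62), v(0.62)) ≈ (-1.3356, 1.3309)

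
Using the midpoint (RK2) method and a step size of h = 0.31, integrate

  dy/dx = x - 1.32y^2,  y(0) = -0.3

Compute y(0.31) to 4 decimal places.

Midpoint: k1 = f(x_n, y_n); k2 = f(x_n + h/2, y_n + (h/2)·k1); y_{n+1} = y_n + h·k2.
x=0.000000, y=-0.300000:
  k1 = f(0.000000, -0.300000) = -0.118800
  k2 = f(0.155000, -0.318414) = 0.021169
  y ← -0.300000 + 0.31·0.021169 = -0.293438
y(0.31) ≈ -0.2934

-0.2934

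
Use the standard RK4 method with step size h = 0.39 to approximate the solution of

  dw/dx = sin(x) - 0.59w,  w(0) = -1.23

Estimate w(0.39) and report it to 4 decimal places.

RK4: k1 = f(x_n, w_n); k2 = f(x_n + h/2, w_n + (h/2)·k1); k3 = f(x_n + h/2, w_n + (h/2)·k2); k4 = f(x_n + h, w_n + h·k3); w_{n+1} = w_n + (h/6)·(k1 + 2k2 + 2k3 + k4).
x=0.000000, w=-1.230000:
  k1 = f(0.000000, -1.230000) = 0.725700
  k2 = f(0.195000, -1.088488) = 0.835975
  k3 = f(0.195000, -1.066985) = 0.823288
  k4 = f(0.390000, -0.908918) = 0.916450
  w ← -1.230000 + (0.39/6)·(k1 + 2k2 + 2k3 + k4) = -0.907556
w(0.39) ≈ -0.9076

-0.9076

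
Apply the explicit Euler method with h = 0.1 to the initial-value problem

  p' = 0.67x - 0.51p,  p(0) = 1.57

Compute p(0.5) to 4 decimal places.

Euler: p_{n+1} = p_n + h·f(x_n, p_n).
x=0.000000, p=1.570000: f=-0.800700 → p ← 1.570000 + 0.1·(-0.800700) = 1.489930
x=0.100000, p=1.489930: f=-0.692864 → p ← 1.489930 + 0.1·(-0.692864) = 1.420644
x=0.200000, p=1.420644: f=-0.590528 → p ← 1.420644 + 0.1·(-0.590528) = 1.361591
x=0.300000, p=1.361591: f=-0.493411 → p ← 1.361591 + 0.1·(-0.493411) = 1.312250
x=0.400000, p=1.312250: f=-0.401247 → p ← 1.312250 + 0.1·(-0.401247) = 1.272125
p(0.5) ≈ 1.2721

1.2721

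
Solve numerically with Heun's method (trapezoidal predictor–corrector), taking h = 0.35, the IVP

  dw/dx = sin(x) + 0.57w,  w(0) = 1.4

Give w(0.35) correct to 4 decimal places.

1.7672

Heun: k1 = f(x_n, w_n); k2 = f(x_n + h, w_n + h·k1); w_{n+1} = w_n + (h/2)·(k1 + k2).
x=0.000000, w=1.400000:
  k1 = f(0.000000, 1.400000) = 0.798000
  k2 = f(0.350000, 1.679300) = 1.300099
  w ← 1.400000 + (0.35/2)·(0.798000 + 1.300099) = 1.767167
w(0.35) ≈ 1.7672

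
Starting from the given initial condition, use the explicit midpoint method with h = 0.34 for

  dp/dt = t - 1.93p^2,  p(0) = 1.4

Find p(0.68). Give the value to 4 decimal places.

Midpoint: k1 = f(t_n, p_n); k2 = f(t_n + h/2, p_n + (h/2)·k1); p_{n+1} = p_n + h·k2.
t=0.000000, p=1.400000:
  k1 = f(0.000000, 1.400000) = -3.782800
  k2 = f(0.170000, 0.756924) = -0.935763
  p ← 1.400000 + 0.34·(-0.935763) = 1.081841
t=0.340000, p=1.081841:
  k1 = f(0.340000, 1.081841) = -1.918832
  k2 = f(0.510000, 0.755639) = -0.592012
  p ← 1.081841 + 0.34·(-0.592012) = 0.880557
p(0.68) ≈ 0.8806

0.8806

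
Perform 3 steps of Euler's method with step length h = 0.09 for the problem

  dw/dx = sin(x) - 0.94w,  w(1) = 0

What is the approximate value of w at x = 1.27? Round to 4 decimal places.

0.2197

Euler: w_{n+1} = w_n + h·f(x_n, w_n).
x=1.000000, w=0.000000: f=0.841471 → w ← 0.000000 + 0.09·0.841471 = 0.075732
x=1.090000, w=0.075732: f=0.815438 → w ← 0.075732 + 0.09·0.815438 = 0.149122
x=1.180000, w=0.149122: f=0.784431 → w ← 0.149122 + 0.09·0.784431 = 0.219721
w(1.27) ≈ 0.2197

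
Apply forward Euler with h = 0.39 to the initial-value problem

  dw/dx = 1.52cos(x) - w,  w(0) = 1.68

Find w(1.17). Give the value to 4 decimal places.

1.3578

Euler: w_{n+1} = w_n + h·f(x_n, w_n).
x=0.000000, w=1.680000: f=-0.160000 → w ← 1.680000 + 0.39·(-0.160000) = 1.617600
x=0.390000, w=1.617600: f=-0.211738 → w ← 1.617600 + 0.39·(-0.211738) = 1.535022
x=0.780000, w=1.535022: f=-0.454434 → w ← 1.535022 + 0.39·(-0.454434) = 1.357793
w(1.17) ≈ 1.3578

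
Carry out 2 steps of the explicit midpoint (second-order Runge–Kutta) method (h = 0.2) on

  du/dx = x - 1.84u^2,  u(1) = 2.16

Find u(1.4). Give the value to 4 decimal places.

Midpoint: k1 = f(x_n, u_n); k2 = f(x_n + h/2, u_n + (h/2)·k1); u_{n+1} = u_n + h·k2.
x=1.000000, u=2.160000:
  k1 = f(1.000000, 2.160000) = -7.584704
  k2 = f(1.100000, 1.401530) = -2.514285
  u ← 2.160000 + 0.2·(-2.514285) = 1.657143
x=1.200000, u=1.657143:
  k1 = f(1.200000, 1.657143) = -3.852866
  k2 = f(1.300000, 1.271856) = -1.676418
  u ← 1.657143 + 0.2·(-1.676418) = 1.321859
u(1.4) ≈ 1.3219

1.3219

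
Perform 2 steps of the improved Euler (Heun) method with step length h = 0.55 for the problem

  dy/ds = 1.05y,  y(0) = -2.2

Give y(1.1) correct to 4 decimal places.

-6.6933

Heun: k1 = f(s_n, y_n); k2 = f(s_n + h, y_n + h·k1); y_{n+1} = y_n + (h/2)·(k1 + k2).
s=0.000000, y=-2.200000:
  k1 = f(0.000000, -2.200000) = -2.310000
  k2 = f(0.550000, -3.470500) = -3.644025
  y ← -2.200000 + (0.55/2)·(-2.310000 + (-3.644025)) = -3.837357
s=0.550000, y=-3.837357:
  k1 = f(0.550000, -3.837357) = -4.029225
  k2 = f(1.100000, -6.053430) = -6.356102
  y ← -3.837357 + (0.55/2)·(-4.029225 + (-6.356102)) = -6.693322
y(1.1) ≈ -6.6933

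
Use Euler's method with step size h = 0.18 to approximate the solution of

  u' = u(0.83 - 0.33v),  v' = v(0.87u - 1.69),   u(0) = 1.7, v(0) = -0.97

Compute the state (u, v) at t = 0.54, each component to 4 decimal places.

2.9810, -1.0279

Euler on (u,v): u_{n+1} = u_n + h·u', v_{n+1} = v_n + h·v'.
0.000000: (1.700000, -0.970000); f=(1.955170, 0.204670) → (2.051931, -0.933159)
0.180000: (2.051931, -0.933159); f=(2.334979, -0.088818) → (2.472227, -0.949147)
0.360000: (2.472227, -0.949147); f=(2.826295, -0.437402) → (2.980960, -1.027879)
(u(0.54), v(0.54)) ≈ (2.9810, -1.0279)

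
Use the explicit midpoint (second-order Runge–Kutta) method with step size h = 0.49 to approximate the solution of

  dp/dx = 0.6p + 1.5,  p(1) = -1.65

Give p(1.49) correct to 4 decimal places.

-1.3634

Midpoint: k1 = f(x_n, p_n); k2 = f(x_n + h/2, p_n + (h/2)·k1); p_{n+1} = p_n + h·k2.
x=1.000000, p=-1.650000:
  k1 = f(1.000000, -1.650000) = 0.510000
  k2 = f(1.245000, -1.525050) = 0.584970
  p ← -1.650000 + 0.49·0.584970 = -1.363365
p(1.49) ≈ -1.3634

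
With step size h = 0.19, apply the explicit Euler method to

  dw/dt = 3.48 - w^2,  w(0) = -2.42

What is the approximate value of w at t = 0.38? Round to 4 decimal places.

Euler: w_{n+1} = w_n + h·f(t_n, w_n).
t=0.000000, w=-2.420000: f=-2.376400 → w ← -2.420000 + 0.19·(-2.376400) = -2.871516
t=0.190000, w=-2.871516: f=-4.765604 → w ← -2.871516 + 0.19·(-4.765604) = -3.776981
w(0.38) ≈ -3.7770

-3.7770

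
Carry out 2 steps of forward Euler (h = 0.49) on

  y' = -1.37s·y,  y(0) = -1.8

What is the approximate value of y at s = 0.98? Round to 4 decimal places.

Euler: y_{n+1} = y_n + h·f(s_n, y_n).
s=0.000000, y=-1.800000: f=0.000000 → y ← -1.800000 + 0.49·0.000000 = -1.800000
s=0.490000, y=-1.800000: f=1.208340 → y ← -1.800000 + 0.49·1.208340 = -1.207913
y(0.98) ≈ -1.2079

-1.2079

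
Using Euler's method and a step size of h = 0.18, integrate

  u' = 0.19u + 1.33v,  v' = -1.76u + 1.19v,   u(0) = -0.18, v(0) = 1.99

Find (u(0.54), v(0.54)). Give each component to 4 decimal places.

1.6197, 3.2520

Euler on (u,v): u_{n+1} = u_n + h·u', v_{n+1} = v_n + h·v'.
0.000000: (-0.180000, 1.990000); f=(2.612500, 2.684900) → (0.290250, 2.473282)
0.180000: (0.290250, 2.473282); f=(3.344613, 2.432366) → (0.892280, 2.911108)
0.360000: (0.892280, 2.911108); f=(4.041307, 1.893805) → (1.619715, 3.251993)
(u(0.54), v(0.54)) ≈ (1.6197, 3.2520)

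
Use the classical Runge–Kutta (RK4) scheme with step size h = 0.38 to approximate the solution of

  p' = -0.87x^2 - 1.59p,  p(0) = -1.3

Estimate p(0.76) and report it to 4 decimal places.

RK4: k1 = f(x_n, p_n); k2 = f(x_n + h/2, p_n + (h/2)·k1); k3 = f(x_n + h/2, p_n + (h/2)·k2); k4 = f(x_n + h, p_n + h·k3); p_{n+1} = p_n + (h/6)·(k1 + 2k2 + 2k3 + k4).
x=0.000000, p=-1.300000:
  k1 = f(0.000000, -1.300000) = 2.067000
  k2 = f(0.190000, -0.907270) = 1.411152
  k3 = f(0.190000, -1.031881) = 1.609284
  k4 = f(0.380000, -0.688472) = 0.969043
  p ← -1.300000 + (0.38/6)·(k1 + 2k2 + 2k3 + k4) = -0.725129
x=0.380000, p=-0.725129:
  k1 = f(0.380000, -0.725129) = 1.027327
  k2 = f(0.570000, -0.529937) = 0.559936
  k3 = f(0.570000, -0.618741) = 0.701135
  k4 = f(0.760000, -0.458697) = 0.226817
  p ← -0.725129 + (0.38/6)·(k1 + 2k2 + 2k3 + k4) = -0.485964
p(0.76) ≈ -0.4860

-0.4860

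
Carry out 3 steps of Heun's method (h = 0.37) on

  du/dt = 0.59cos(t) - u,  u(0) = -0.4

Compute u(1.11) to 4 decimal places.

Heun: k1 = f(t_n, u_n); k2 = f(t_n + h, u_n + h·k1); u_{n+1} = u_n + (h/2)·(k1 + k2).
t=0.000000, u=-0.400000:
  k1 = f(0.000000, -0.400000) = 0.990000
  k2 = f(0.370000, -0.033700) = 0.583773
  u ← -0.400000 + (0.37/2)·(0.990000 + 0.583773) = -0.108852
t=0.370000, u=-0.108852:
  k1 = f(0.370000, -0.108852) = 0.658925
  k2 = f(0.740000, 0.134950) = 0.300746
  u ← -0.108852 + (0.37/2)·(0.658925 + 0.300746) = 0.068687
t=0.740000, u=0.068687:
  k1 = f(0.740000, 0.068687) = 0.367009
  k2 = f(1.110000, 0.204481) = 0.057870
  u ← 0.068687 + (0.37/2)·(0.367009 + 0.057870) = 0.147290
u(1.11) ≈ 0.1473

0.1473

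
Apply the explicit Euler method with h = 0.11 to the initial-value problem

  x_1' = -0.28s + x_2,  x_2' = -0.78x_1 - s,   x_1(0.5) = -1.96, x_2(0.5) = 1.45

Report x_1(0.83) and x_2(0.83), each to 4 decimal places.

Euler on (x_1,x_2): x_1_{n+1} = x_1_n + h·x_1', x_2_{n+1} = x_2_n + h·x_2'.
0.500000: (-1.960000, 1.450000); f=(1.310000, 1.028800) → (-1.815900, 1.563168)
0.610000: (-1.815900, 1.563168); f=(1.392368, 0.806402) → (-1.662740, 1.651872)
0.720000: (-1.662740, 1.651872); f=(1.450272, 0.576937) → (-1.503210, 1.715335)
(x_1(0.83), x_2(0.83)) ≈ (-1.5032, 1.7153)

-1.5032, 1.7153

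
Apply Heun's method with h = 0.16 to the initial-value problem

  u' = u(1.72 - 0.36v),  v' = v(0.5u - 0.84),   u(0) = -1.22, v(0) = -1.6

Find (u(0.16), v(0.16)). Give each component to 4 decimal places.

Heun on (u,v): k1 = f(t_n, state_n); k2 = f(t_n + h, state_n + h·k1); state_{n+1} = state_n + (h/2)·(k1 + k2).
0.000000: (-1.220000, -1.600000)
  k1 = (-2.801120, 2.320000)
  predictor → (-1.668179, -1.228800)
  k2 = (-3.607217, 2.057121)
  → (-1.732667, -1.249830)
(u(0.16), v(0.16)) ≈ (-1.7327, -1.2498)

-1.7327, -1.2498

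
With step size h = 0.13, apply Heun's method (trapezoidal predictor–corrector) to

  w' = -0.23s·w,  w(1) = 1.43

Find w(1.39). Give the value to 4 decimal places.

1.2847

Heun: k1 = f(s_n, w_n); k2 = f(s_n + h, w_n + h·k1); w_{n+1} = w_n + (h/2)·(k1 + k2).
s=1.000000, w=1.430000:
  k1 = f(1.000000, 1.430000) = -0.328900
  k2 = f(1.130000, 1.387243) = -0.360544
  w ← 1.430000 + (0.13/2)·(-0.328900 + (-0.360544)) = 1.385186
s=1.130000, w=1.385186:
  k1 = f(1.130000, 1.385186) = -0.360010
  k2 = f(1.260000, 1.338385) = -0.387864
  w ← 1.385186 + (0.13/2)·(-0.360010 + (-0.387864)) = 1.336574
s=1.260000, w=1.336574:
  k1 = f(1.260000, 1.336574) = -0.387339
  k2 = f(1.390000, 1.286220) = -0.411205
  w ← 1.336574 + (0.13/2)·(-0.387339 + (-0.411205)) = 1.284669
w(1.39) ≈ 1.2847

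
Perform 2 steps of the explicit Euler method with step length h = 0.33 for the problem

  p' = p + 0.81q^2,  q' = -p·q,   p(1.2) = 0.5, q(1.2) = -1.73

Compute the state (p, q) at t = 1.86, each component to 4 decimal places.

Euler on (p,q): p_{n+1} = p_n + h·p', q_{n+1} = q_n + h·q'.
1.200000: (0.500000, -1.730000); f=(2.924249, 0.865000) → (1.465002, -1.444550)
1.530000: (1.465002, -1.444550); f=(3.155249, 2.116269) → (2.506234, -0.746181)
(p(1.86), q(1.86)) ≈ (2.5062, -0.7462)

2.5062, -0.7462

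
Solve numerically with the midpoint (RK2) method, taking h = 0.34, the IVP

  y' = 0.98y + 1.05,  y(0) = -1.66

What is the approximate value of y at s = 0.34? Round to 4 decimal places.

-1.8888

Midpoint: k1 = f(s_n, y_n); k2 = f(s_n + h/2, y_n + (h/2)·k1); y_{n+1} = y_n + h·k2.
s=0.000000, y=-1.660000:
  k1 = f(0.000000, -1.660000) = -0.576800
  k2 = f(0.170000, -1.758056) = -0.672895
  y ← -1.660000 + 0.34·(-0.672895) = -1.888784
y(0.34) ≈ -1.8888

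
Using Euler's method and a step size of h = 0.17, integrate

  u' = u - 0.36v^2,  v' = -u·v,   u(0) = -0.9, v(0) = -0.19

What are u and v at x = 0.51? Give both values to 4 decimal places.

-1.4520, -0.3127

Euler on (u,v): u_{n+1} = u_n + h·u', v_{n+1} = v_n + h·v'.
0.000000: (-0.900000, -0.190000); f=(-0.912996, -0.171000) → (-1.055209, -0.219070)
0.170000: (-1.055209, -0.219070); f=(-1.072486, -0.231165) → (-1.237532, -0.258368)
0.340000: (-1.237532, -0.258368); f=(-1.261563, -0.319739) → (-1.451998, -0.312724)
(u(0.51), v(0.51)) ≈ (-1.4520, -0.3127)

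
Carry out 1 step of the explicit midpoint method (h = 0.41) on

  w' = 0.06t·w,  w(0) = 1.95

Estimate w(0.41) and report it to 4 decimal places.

1.9598

Midpoint: k1 = f(t_n, w_n); k2 = f(t_n + h/2, w_n + (h/2)·k1); w_{n+1} = w_n + h·k2.
t=0.000000, w=1.950000:
  k1 = f(0.000000, 1.950000) = 0.000000
  k2 = f(0.205000, 1.950000) = 0.023985
  w ← 1.950000 + 0.41·0.023985 = 1.959834
w(0.41) ≈ 1.9598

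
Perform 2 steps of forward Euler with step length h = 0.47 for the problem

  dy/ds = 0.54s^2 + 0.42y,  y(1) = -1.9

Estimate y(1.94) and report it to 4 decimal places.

Euler: y_{n+1} = y_n + h·f(s_n, y_n).
s=1.000000, y=-1.900000: f=-0.258000 → y ← -1.900000 + 0.47·(-0.258000) = -2.021260
s=1.470000, y=-2.021260: f=0.317957 → y ← -2.021260 + 0.47·0.317957 = -1.871820
y(1.94) ≈ -1.8718

-1.8718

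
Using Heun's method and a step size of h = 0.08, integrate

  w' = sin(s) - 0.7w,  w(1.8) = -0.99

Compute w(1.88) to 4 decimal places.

-0.8612

Heun: k1 = f(s_n, w_n); k2 = f(s_n + h, w_n + h·k1); w_{n+1} = w_n + (h/2)·(k1 + k2).
s=1.800000, w=-0.990000:
  k1 = f(1.800000, -0.990000) = 1.666848
  k2 = f(1.880000, -0.856652) = 1.552233
  w ← -0.990000 + (0.08/2)·(1.666848 + 1.552233) = -0.861237
w(1.88) ≈ -0.8612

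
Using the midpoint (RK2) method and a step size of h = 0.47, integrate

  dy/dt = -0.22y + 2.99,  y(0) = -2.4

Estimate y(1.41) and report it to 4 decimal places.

Midpoint: k1 = f(t_n, y_n); k2 = f(t_n + h/2, y_n + (h/2)·k1); y_{n+1} = y_n + h·k2.
t=0.000000, y=-2.400000:
  k1 = f(0.000000, -2.400000) = 3.518000
  k2 = f(0.235000, -1.573270) = 3.336119
  y ← -2.400000 + 0.47·3.336119 = -0.832024
t=0.470000, y=-0.832024:
  k1 = f(0.470000, -0.832024) = 3.173045
  k2 = f(0.705000, -0.086358) = 3.008999
  y ← -0.832024 + 0.47·3.008999 = 0.582206
t=0.940000, y=0.582206:
  k1 = f(0.940000, 0.582206) = 2.861915
  k2 = f(1.175000, 1.254756) = 2.713954
  y ← 0.582206 + 0.47·2.713954 = 1.857764
y(1.41) ≈ 1.8578

1.8578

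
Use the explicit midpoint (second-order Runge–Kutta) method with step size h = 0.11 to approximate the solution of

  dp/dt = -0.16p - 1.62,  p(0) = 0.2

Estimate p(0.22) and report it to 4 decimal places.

-0.1571

Midpoint: k1 = f(t_n, p_n); k2 = f(t_n + h/2, p_n + (h/2)·k1); p_{n+1} = p_n + h·k2.
t=0.000000, p=0.200000:
  k1 = f(0.000000, 0.200000) = -1.652000
  k2 = f(0.055000, 0.109140) = -1.637462
  p ← 0.200000 + 0.11·(-1.637462) = 0.019879
t=0.110000, p=0.019879:
  k1 = f(0.110000, 0.019879) = -1.623181
  k2 = f(0.165000, -0.069396) = -1.608897
  p ← 0.019879 + 0.11·(-1.608897) = -0.157099
p(0.22) ≈ -0.1571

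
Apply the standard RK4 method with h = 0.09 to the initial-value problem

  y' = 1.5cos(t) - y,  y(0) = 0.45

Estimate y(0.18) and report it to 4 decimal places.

0.6216

RK4: k1 = f(t_n, y_n); k2 = f(t_n + h/2, y_n + (h/2)·k1); k3 = f(t_n + h/2, y_n + (h/2)·k2); k4 = f(t_n + h, y_n + h·k3); y_{n+1} = y_n + (h/6)·(k1 + 2k2 + 2k3 + k4).
t=0.000000, y=0.450000:
  k1 = f(0.000000, 0.450000) = 1.050000
  k2 = f(0.045000, 0.497250) = 1.001232
  k3 = f(0.045000, 0.495055) = 1.003426
  k4 = f(0.090000, 0.540308) = 0.953621
  y ← 0.450000 + (0.09/6)·(k1 + 2k2 + 2k3 + k4) = 0.540194
t=0.090000, y=0.540194:
  k1 = f(0.090000, 0.540194) = 0.953735
  k2 = f(0.135000, 0.583112) = 0.903240
  k3 = f(0.135000, 0.580840) = 0.905512
  k4 = f(0.180000, 0.621690) = 0.854075
  y ← 0.540194 + (0.09/6)·(k1 + 2k2 + 2k3 + k4) = 0.621574
y(0.18) ≈ 0.6216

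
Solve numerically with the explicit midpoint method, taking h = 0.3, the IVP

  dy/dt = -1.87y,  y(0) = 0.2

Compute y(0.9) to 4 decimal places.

Midpoint: k1 = f(t_n, y_n); k2 = f(t_n + h/2, y_n + (h/2)·k1); y_{n+1} = y_n + h·k2.
t=0.000000, y=0.200000:
  k1 = f(0.000000, 0.200000) = -0.374000
  k2 = f(0.150000, 0.143900) = -0.269093
  y ← 0.200000 + 0.3·(-0.269093) = 0.119272
t=0.300000, y=0.119272:
  k1 = f(0.300000, 0.119272) = -0.223039
  k2 = f(0.450000, 0.085816) = -0.160476
  y ← 0.119272 + 0.3·(-0.160476) = 0.071129
t=0.600000, y=0.071129:
  k1 = f(0.600000, 0.071129) = -0.133012
  k2 = f(0.750000, 0.051177) = -0.095702
  y ← 0.071129 + 0.3·(-0.095702) = 0.042419
y(0.9) ≈ 0.0424

0.0424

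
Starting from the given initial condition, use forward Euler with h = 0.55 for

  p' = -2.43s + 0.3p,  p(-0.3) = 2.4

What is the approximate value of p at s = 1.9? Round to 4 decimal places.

Euler: p_{n+1} = p_n + h·f(s_n, p_n).
s=-0.300000, p=2.400000: f=1.449000 → p ← 2.400000 + 0.55·1.449000 = 3.196950
s=0.250000, p=3.196950: f=0.351585 → p ← 3.196950 + 0.55·0.351585 = 3.390322
s=0.800000, p=3.390322: f=-0.926903 → p ← 3.390322 + 0.55·(-0.926903) = 2.880525
s=1.350000, p=2.880525: f=-2.416343 → p ← 2.880525 + 0.55·(-2.416343) = 1.551536
p(1.9) ≈ 1.5515

1.5515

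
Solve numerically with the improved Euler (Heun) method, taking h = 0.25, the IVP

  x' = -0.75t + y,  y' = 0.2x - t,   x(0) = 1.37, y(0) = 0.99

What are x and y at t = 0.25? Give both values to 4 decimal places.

1.6026, 1.0334

Heun on (x,y): k1 = f(t_n, state_n); k2 = f(t_n + h, state_n + h·k1); state_{n+1} = state_n + (h/2)·(k1 + k2).
0.000000: (1.370000, 0.990000)
  k1 = (0.990000, 0.274000)
  predictor → (1.617500, 1.058500)
  k2 = (0.871000, 0.073500)
  → (1.602625, 1.033438)
(x(0.25), y(0.25)) ≈ (1.6026, 1.0334)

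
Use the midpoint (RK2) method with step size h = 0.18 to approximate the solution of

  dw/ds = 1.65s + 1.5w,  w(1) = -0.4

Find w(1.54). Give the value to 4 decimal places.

0.7688

Midpoint: k1 = f(s_n, w_n); k2 = f(s_n + h/2, w_n + (h/2)·k1); w_{n+1} = w_n + h·k2.
s=1.000000, w=-0.400000:
  k1 = f(1.000000, -0.400000) = 1.050000
  k2 = f(1.090000, -0.305500) = 1.340250
  w ← -0.400000 + 0.18·1.340250 = -0.158755
s=1.180000, w=-0.158755:
  k1 = f(1.180000, -0.158755) = 1.708867
  k2 = f(1.270000, -0.004957) = 2.088065
  w ← -0.158755 + 0.18·2.088065 = 0.217097
s=1.360000, w=0.217097:
  k1 = f(1.360000, 0.217097) = 2.569645
  k2 = f(1.450000, 0.448365) = 3.065047
  w ← 0.217097 + 0.18·3.065047 = 0.768805
w(1.54) ≈ 0.7688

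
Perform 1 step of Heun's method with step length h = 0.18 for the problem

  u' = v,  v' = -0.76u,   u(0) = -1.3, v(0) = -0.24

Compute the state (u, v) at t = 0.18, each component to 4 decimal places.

Heun on (u,v): k1 = f(t_n, state_n); k2 = f(t_n + h, state_n + h·k1); state_{n+1} = state_n + (h/2)·(k1 + k2).
0.000000: (-1.300000, -0.240000)
  k1 = (-0.240000, 0.988000)
  predictor → (-1.343200, -0.062160)
  k2 = (-0.062160, 1.020832)
  → (-1.327194, -0.059205)
(u(0.18), v(0.18)) ≈ (-1.3272, -0.0592)

-1.3272, -0.0592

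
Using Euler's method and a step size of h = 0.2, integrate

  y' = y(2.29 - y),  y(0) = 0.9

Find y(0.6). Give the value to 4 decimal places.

1.6603

Euler: y_{n+1} = y_n + h·f(s_n, y_n).
s=0.000000, y=0.900000: f=1.251000 → y ← 0.900000 + 0.2·1.251000 = 1.150200
s=0.200000, y=1.150200: f=1.310998 → y ← 1.150200 + 0.2·1.310998 = 1.412400
s=0.400000, y=1.412400: f=1.239522 → y ← 1.412400 + 0.2·1.239522 = 1.660304
y(0.6) ≈ 1.6603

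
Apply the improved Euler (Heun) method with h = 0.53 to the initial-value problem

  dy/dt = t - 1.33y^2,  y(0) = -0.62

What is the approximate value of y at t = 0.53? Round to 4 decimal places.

Heun: k1 = f(t_n, y_n); k2 = f(t_n + h, y_n + h·k1); y_{n+1} = y_n + (h/2)·(k1 + k2).
t=0.000000, y=-0.620000:
  k1 = f(0.000000, -0.620000) = -0.511252
  k2 = f(0.530000, -0.890964) = -0.525775
  y ← -0.620000 + (0.53/2)·(-0.511252 + (-0.525775)) = -0.894812
y(0.53) ≈ -0.8948

-0.8948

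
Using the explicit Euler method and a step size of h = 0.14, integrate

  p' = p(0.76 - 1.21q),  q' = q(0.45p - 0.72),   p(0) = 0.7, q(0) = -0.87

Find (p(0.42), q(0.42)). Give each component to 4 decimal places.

Euler on (p,q): p_{n+1} = p_n + h·p', q_{n+1} = q_n + h·q'.
0.000000: (0.700000, -0.870000); f=(1.268890, 0.352350) → (0.877645, -0.820671)
0.140000: (0.877645, -0.820671); f=(1.538521, 0.266767) → (1.093038, -0.783324)
0.280000: (1.093038, -0.783324); f=(1.866713, 0.178702) → (1.354377, -0.758305)
(p(0.42), q(0.42)) ≈ (1.3544, -0.7583)

1.3544, -0.7583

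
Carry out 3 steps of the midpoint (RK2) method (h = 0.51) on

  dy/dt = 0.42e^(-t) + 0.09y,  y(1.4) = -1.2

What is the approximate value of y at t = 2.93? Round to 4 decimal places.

Midpoint: k1 = f(t_n, y_n); k2 = f(t_n + h/2, y_n + (h/2)·k1); y_{n+1} = y_n + h·k2.
t=1.400000, y=-1.200000:
  k1 = f(1.400000, -1.200000) = -0.004429
  k2 = f(1.655000, -1.201129) = -0.027843
  y ← -1.200000 + 0.51·(-0.027843) = -1.214200
t=1.910000, y=-1.214200:
  k1 = f(1.910000, -1.214200) = -0.047084
  k2 = f(2.165000, -1.226206) = -0.062164
  y ← -1.214200 + 0.51·(-0.062164) = -1.245903
t=2.420000, y=-1.245903:
  k1 = f(2.420000, -1.245903) = -0.074784
  k2 = f(2.675000, -1.264973) = -0.084907
  y ← -1.245903 + 0.51·(-0.084907) = -1.289206
y(2.93) ≈ -1.2892

-1.2892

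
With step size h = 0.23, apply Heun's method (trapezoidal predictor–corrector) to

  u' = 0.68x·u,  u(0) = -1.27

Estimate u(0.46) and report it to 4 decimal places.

Heun: k1 = f(x_n, u_n); k2 = f(x_n + h, u_n + h·k1); u_{n+1} = u_n + (h/2)·(k1 + k2).
x=0.000000, u=-1.270000:
  k1 = f(0.000000, -1.270000) = 0.000000
  k2 = f(0.230000, -1.270000) = -0.198628
  u ← -1.270000 + (0.23/2)·(0.000000 + (-0.198628)) = -1.292842
x=0.230000, u=-1.292842:
  k1 = f(0.230000, -1.292842) = -0.202201
  k2 = f(0.460000, -1.339348) = -0.418948
  u ← -1.292842 + (0.23/2)·(-0.202201 + (-0.418948)) = -1.364274
u(0.46) ≈ -1.3643

-1.3643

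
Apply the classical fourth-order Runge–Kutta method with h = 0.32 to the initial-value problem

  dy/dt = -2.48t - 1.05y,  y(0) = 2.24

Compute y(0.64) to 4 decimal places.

0.7330

RK4: k1 = f(t_n, y_n); k2 = f(t_n + h/2, y_n + (h/2)·k1); k3 = f(t_n + h/2, y_n + (h/2)·k2); k4 = f(t_n + h, y_n + h·k3); y_{n+1} = y_n + (h/6)·(k1 + 2k2 + 2k3 + k4).
t=0.000000, y=2.240000:
  k1 = f(0.000000, 2.240000) = -2.352000
  k2 = f(0.160000, 1.863680) = -2.353664
  k3 = f(0.160000, 1.863414) = -2.353384
  k4 = f(0.320000, 1.486917) = -2.354863
  y ← 2.240000 + (0.32/6)·(k1 + 2k2 + 2k3 + k4) = 1.486882
t=0.320000, y=1.486882:
  k1 = f(0.320000, 1.486882) = -2.354826
  k2 = f(0.480000, 1.110110) = -2.356015
  k3 = f(0.480000, 1.109920) = -2.355816
  k4 = f(0.640000, 0.733021) = -2.356872
  y ← 1.486882 + (0.32/6)·(k1 + 2k2 + 2k3 + k4) = 0.732996
y(0.64) ≈ 0.7330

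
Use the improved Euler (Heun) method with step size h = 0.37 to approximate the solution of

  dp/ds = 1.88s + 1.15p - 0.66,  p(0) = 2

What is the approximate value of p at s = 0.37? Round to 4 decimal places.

2.8646

Heun: k1 = f(s_n, p_n); k2 = f(s_n + h, p_n + h·k1); p_{n+1} = p_n + (h/2)·(k1 + k2).
s=0.000000, p=2.000000:
  k1 = f(0.000000, 2.000000) = 1.640000
  k2 = f(0.370000, 2.606800) = 3.033420
  p ← 2.000000 + (0.37/2)·(1.640000 + 3.033420) = 2.864583
p(0.37) ≈ 2.8646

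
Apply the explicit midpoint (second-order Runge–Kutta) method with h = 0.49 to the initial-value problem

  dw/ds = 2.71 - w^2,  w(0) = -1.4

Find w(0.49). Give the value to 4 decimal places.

-0.7969

Midpoint: k1 = f(s_n, w_n); k2 = f(s_n + h/2, w_n + (h/2)·k1); w_{n+1} = w_n + h·k2.
s=0.000000, w=-1.400000:
  k1 = f(0.000000, -1.400000) = 0.750000
  k2 = f(0.245000, -1.216250) = 1.230736
  w ← -1.400000 + 0.49·1.230736 = -0.796939
w(0.49) ≈ -0.7969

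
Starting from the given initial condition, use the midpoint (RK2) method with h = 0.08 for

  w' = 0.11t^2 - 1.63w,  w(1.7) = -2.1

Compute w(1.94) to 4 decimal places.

-1.3488

Midpoint: k1 = f(t_n, w_n); k2 = f(t_n + h/2, w_n + (h/2)·k1); w_{n+1} = w_n + h·k2.
t=1.700000, w=-2.100000:
  k1 = f(1.700000, -2.100000) = 3.740900
  k2 = f(1.740000, -1.950364) = 3.512129
  w ← -2.100000 + 0.08·3.512129 = -1.819030
t=1.780000, w=-1.819030:
  k1 = f(1.780000, -1.819030) = 3.313542
  k2 = f(1.820000, -1.686488) = 3.113339
  w ← -1.819030 + 0.08·3.113339 = -1.569963
t=1.860000, w=-1.569963:
  k1 = f(1.860000, -1.569963) = 2.939595
  k2 = f(1.900000, -1.452379) = 2.764477
  w ← -1.569963 + 0.08·2.764477 = -1.348804
w(1.94) ≈ -1.3488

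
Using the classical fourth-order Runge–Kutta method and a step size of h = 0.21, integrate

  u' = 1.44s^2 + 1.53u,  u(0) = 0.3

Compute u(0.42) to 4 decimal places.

0.6125

RK4: k1 = f(s_n, u_n); k2 = f(s_n + h/2, u_n + (h/2)·k1); k3 = f(s_n + h/2, u_n + (h/2)·k2); k4 = f(s_n + h, u_n + h·k3); u_{n+1} = u_n + (h/6)·(k1 + 2k2 + 2k3 + k4).
s=0.000000, u=0.300000:
  k1 = f(0.000000, 0.300000) = 0.459000
  k2 = f(0.105000, 0.348195) = 0.548614
  k3 = f(0.105000, 0.357605) = 0.563011
  k4 = f(0.210000, 0.418232) = 0.703399
  u ← 0.300000 + (0.21/6)·(k1 + 2k2 + 2k3 + k4) = 0.418498
s=0.210000, u=0.418498:
  k1 = f(0.210000, 0.418498) = 0.703806
  k2 = f(0.315000, 0.492397) = 0.896252
  k3 = f(0.315000, 0.512604) = 0.927168
  k4 = f(0.420000, 0.613203) = 1.192217
  u ← 0.418498 + (0.21/6)·(k1 + 2k2 + 2k3 + k4) = 0.612498
u(0.42) ≈ 0.6125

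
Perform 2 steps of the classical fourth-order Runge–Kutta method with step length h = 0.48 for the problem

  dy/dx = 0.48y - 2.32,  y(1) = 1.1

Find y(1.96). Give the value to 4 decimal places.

-1.0852

RK4: k1 = f(x_n, y_n); k2 = f(x_n + h/2, y_n + (h/2)·k1); k3 = f(x_n + h/2, y_n + (h/2)·k2); k4 = f(x_n + h, y_n + h·k3); y_{n+1} = y_n + (h/6)·(k1 + 2k2 + 2k3 + k4).
x=1.000000, y=1.100000:
  k1 = f(1.000000, 1.100000) = -1.792000
  k2 = f(1.240000, 0.669920) = -1.998438
  k3 = f(1.240000, 0.620375) = -2.022220
  k4 = f(1.480000, 0.129334) = -2.257920
  y ← 1.100000 + (0.48/6)·(k1 + 2k2 + 2k3 + k4) = 0.132701
x=1.480000, y=0.132701:
  k1 = f(1.480000, 0.132701) = -2.256303
  k2 = f(1.720000, -0.408812) = -2.516230
  k3 = f(1.720000, -0.471194) = -2.546173
  k4 = f(1.960000, -1.089462) = -2.842942
  y ← 0.132701 + (0.48/6)·(k1 + 2k2 + 2k3 + k4) = -1.085223
y(1.96) ≈ -1.0852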